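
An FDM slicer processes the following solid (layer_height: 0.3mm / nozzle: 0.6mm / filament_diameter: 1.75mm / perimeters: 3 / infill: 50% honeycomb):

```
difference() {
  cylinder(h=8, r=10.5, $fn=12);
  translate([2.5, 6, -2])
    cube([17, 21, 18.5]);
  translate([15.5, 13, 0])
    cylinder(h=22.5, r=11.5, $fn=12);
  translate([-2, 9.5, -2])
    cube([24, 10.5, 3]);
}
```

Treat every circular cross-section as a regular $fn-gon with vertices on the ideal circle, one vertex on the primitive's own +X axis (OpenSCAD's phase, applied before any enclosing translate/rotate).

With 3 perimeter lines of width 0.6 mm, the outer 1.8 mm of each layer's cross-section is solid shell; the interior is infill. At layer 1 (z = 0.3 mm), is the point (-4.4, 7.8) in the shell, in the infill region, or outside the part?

At z = 0.3 mm: the r=10.5 cylinder contributes a regular 12-gon of circumradius 10.5; the 17×21 cube at (2.5, 6) contributes its full rectangle; the r=11.5 cylinder at (15.5, 13) contributes a regular 12-gon of circumradius 11.5; the cube at (-2, 9.5) is present — its section is the full 24×10.5 rectangle; Taking the first minus the rest: starting from the r=10.5 cylinder, the 17×21 cube at (2.5, 6) partially overlaps it — only the 14.30 mm² overlap (of its 357.00 mm²) is removed, clipping the outline; the r=11.5 cylinder at (15.5, 13) partially overlaps it — only the 2.81 mm² overlap (of its 396.75 mm²) is removed, clipping the outline; the 24×10.5 cube at (-2, 9.5) partially overlaps it — only the 3.13 mm² overlap (of its 252.00 mm²) is removed, clipping the outline — 1 connected region. Overall, the cross-section is a single solid region. The nearest boundary edge runs (-5.25, 9.09)→(-2.00, 9.96); distance from the point to it = 1.47 mm. The point is inside the cross-section, 1.47 mm from the nearest boundary — within the 1.8 mm shell band (3 × 0.6).

shell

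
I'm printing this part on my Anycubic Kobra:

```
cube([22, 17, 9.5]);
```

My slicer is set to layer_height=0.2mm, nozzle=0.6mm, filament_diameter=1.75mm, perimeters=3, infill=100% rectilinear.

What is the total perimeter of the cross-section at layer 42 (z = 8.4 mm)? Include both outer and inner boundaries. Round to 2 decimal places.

At z = 8.4 mm: the cube is present — its section is the full 22×17 rectangle (perimeter 78.00 mm). Overall, the cross-section is a single solid region. Total boundary length (outer) = 78.00 mm.

78.00 mm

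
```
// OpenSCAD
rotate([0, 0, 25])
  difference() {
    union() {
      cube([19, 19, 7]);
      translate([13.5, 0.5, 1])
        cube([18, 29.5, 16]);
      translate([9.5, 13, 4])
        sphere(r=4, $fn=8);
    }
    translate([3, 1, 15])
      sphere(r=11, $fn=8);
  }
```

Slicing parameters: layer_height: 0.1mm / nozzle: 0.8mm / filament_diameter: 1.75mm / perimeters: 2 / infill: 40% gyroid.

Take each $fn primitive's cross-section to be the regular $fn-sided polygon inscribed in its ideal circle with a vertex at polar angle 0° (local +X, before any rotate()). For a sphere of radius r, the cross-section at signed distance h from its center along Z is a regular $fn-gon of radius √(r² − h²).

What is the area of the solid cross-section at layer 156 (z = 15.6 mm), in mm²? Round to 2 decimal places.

At z = 15.6 mm: the cube is not intersected at this z (z outside [0, 7]); the 18×29.5 cube at (13.5, 0.5) contributes its full rectangle (area 531.00 mm²); the sphere at (9.5, 13) does not reach this height (|z−center|=11.600 > r=4); Combining (union): only the 18×29.5 cube at (13.5, 0.5) is present, so the union is just that shape — area = 531.00 mm²; the sphere at (3, 1): section is a regular 8-gon, circumradius = √(r²−h²) = √(11²−0.6²) = 10.984 (area = (8/2)·10.984²·sin(360°/8) = 341.22 mm²); Subtracting the remaining from the first: starting from that combined region (531.00 mm²), the r=11 sphere at (3, 1) partially overlaps it — only the 0.47 mm² overlap (of its 341.22 mm²) is removed, clipping the outline — area = 530.53 mm²; (whole slice rotated 25° about Z — lengths, areas and connectivity unchanged). Overall, the cross-section is a single solid region. Net area = 530.53 mm².

530.53 mm²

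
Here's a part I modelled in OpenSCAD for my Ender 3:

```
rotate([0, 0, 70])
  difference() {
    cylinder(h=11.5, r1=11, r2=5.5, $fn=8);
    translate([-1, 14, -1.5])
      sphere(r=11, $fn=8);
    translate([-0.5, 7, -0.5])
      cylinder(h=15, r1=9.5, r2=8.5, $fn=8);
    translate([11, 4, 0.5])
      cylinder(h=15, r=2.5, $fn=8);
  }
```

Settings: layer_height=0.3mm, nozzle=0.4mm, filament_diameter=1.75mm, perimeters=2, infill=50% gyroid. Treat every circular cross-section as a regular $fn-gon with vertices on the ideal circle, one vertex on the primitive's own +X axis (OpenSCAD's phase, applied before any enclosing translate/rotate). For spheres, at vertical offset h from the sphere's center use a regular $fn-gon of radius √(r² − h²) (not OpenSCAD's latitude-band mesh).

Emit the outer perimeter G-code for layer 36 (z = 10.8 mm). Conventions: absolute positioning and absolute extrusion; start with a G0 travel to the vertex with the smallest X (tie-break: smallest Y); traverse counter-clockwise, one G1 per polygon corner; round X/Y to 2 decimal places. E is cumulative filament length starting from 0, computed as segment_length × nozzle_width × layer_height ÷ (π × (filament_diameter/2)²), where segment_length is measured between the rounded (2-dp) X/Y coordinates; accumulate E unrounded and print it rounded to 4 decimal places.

G0 X-2.31 Y-5.19 Z10.80
G1 X-2.00 Y-5.48 E0.0212
G1 X2.47 Y-5.29 E0.2444
G1 X5.48 Y-2.00 E0.4669
G1 X5.29 Y2.47 E0.6901
G1 X2.00 Y5.48 E0.9125
G1 X1.19 Y5.45 E0.9530
G1 X1.47 Y-1.07 E1.2786
G1 X-2.31 Y-5.19 E1.5575

At z = 10.8 mm: the cone: at t=0.939 of its height the radius interpolates to r₁+(r₂−r₁)t = 5.835, giving a regular 8-gon of that circumradius; the sphere at (-1, 14) is absent (|z−center|=12.300 > r=11); the cone at (-0.5, 7): at t=0.753 of its height the radius interpolates to r₁+(r₂−r₁)t = 8.747, giving a regular 8-gon of that circumradius; the r=2.5 cylinder at (11, 4) contributes a regular 8-gon of circumradius 2.5; After the difference (first − rest): starting from the cone, the cone at (-0.5, 7) partially overlaps it — only the 54.50 mm² overlap (of its 216.39 mm²) is removed, clipping the outline; the r=2.5 cylinder at (11, 4) misses the remaining region (no effect) — 1 connected region; (whole slice rotated 70° about Z — lengths, areas and connectivity unchanged). The outline is a single polygon with 8 vertices. Extrusion per mm of travel: 0.4 × 0.3 / (π × 0.875²) = 0.049890. Accumulating E over each segment gives final E = 1.5575.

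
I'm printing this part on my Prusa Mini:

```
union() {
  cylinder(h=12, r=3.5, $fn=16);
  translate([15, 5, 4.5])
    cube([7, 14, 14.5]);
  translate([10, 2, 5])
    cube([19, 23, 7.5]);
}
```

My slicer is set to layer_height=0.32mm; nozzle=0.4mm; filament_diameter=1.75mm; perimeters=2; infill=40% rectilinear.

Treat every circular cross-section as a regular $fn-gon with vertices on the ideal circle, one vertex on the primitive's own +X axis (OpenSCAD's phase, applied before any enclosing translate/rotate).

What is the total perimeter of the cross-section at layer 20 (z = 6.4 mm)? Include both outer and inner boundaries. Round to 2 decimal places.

105.85 mm

At z = 6.4 mm: the r=3.5 cylinder contributes a regular 16-gon of circumradius 3.5 (perimeter = 2·16·3.500·sin(180°/16) = 21.85 mm); the cube at (15, 5) (footprint 7×14) is included at this height (perimeter 42.00 mm); the cube at (10, 2) (footprint 19×23) is included at this height (perimeter 84.00 mm); Combining (union): the regions partially overlap (shared area 98.00 mm²), so the edge portions inside another operand are dropped and the merged outline is re-measured after clipping — boundary = 105.85 mm. Overall, the cross-section has 2 separate islands. Total boundary length (outer) = 105.85 mm.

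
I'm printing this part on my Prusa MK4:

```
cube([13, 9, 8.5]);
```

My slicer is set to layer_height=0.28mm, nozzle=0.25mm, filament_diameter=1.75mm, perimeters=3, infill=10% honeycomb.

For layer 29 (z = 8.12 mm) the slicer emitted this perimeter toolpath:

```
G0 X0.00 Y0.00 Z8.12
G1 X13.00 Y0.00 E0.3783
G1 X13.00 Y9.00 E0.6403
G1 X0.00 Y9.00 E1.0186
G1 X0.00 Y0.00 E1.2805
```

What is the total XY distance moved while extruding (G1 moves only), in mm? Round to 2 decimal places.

Sum the Euclidean lengths of each G1 segment: total = 44.00 mm.

44.00 mm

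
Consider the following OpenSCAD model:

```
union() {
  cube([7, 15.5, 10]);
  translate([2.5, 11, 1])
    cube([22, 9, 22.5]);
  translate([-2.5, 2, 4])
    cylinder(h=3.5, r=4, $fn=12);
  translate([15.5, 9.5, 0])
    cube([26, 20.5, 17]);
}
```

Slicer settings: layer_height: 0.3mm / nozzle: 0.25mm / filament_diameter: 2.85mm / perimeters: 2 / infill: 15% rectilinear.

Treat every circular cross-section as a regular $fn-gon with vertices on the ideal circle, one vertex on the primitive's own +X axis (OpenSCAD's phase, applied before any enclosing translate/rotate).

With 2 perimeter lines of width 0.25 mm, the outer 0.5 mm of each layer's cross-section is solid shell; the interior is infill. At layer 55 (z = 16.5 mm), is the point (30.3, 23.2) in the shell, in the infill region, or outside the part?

At z = 16.5 mm: the cube is absent (z outside [0, 10]); the cube at (2.5, 11) (footprint 22×9) is included at this height; the cylinder at (-2.5, 2) does not reach this height (z outside [4, 7.5]); the 26×20.5 cube at (15.5, 9.5) contributes its full rectangle; Combining (union): the regions partially overlap (shared area 81.00 mm²), so overlapping operands fuse into one piece — 1 connected region. Overall, the cross-section is a single solid region. The nearest boundary edge runs (15.50, 30.00)→(41.50, 30.00); distance from the point to it = 6.80 mm. The point is inside the cross-section and 6.80 mm from the nearest boundary — more than the 0.5 mm shell width (2 × 0.25), so it's in the infill interior.

infill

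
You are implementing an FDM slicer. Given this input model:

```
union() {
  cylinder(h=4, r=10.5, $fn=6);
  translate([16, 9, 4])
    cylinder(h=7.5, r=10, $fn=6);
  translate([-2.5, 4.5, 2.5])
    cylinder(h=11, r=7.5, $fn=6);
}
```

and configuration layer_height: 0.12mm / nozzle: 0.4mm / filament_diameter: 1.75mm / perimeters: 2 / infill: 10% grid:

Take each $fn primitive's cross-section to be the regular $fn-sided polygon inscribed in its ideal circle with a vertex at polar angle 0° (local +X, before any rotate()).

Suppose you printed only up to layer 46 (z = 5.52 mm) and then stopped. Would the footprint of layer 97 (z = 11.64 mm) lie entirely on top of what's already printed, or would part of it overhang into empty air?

Compare the two slices. At z = 5.52: the cylinder does not reach this height (z outside [0, 4]); the r=10 cylinder at (16, 9) contributes a regular 6-gon of circumradius 10 (area = (6/2)·10.000²·sin(360°/6) = 259.81 mm²); the r=7.5 cylinder at (-2.5, 4.5) gives a regular 6-gon of circumradius 7.5 (constant along its height) (area = (6/2)·7.500²·sin(360°/6) = 146.14 mm²); Merging all regions: the 2 present regions are separate (no shared area or edge), so areas and boundary lengths simply add and each stays a separate island — area = 405.95 mm². At z = 11.64: the cylinder is not intersected at this z (z outside [0, 4]); the cylinder at (16, 9) is not intersected at this z (z outside [4, 11.5]); the cylinder at (-2.5, 4.5): section is a regular 6-gon, circumradius r=7.5 (area = (6/2)·7.500²·sin(360°/6) = 146.14 mm²); Merging all regions: only the r=7.5 cylinder at (-2.5, 4.5) is present, so the union is just that shape — area = 146.14 mm². Checking containment: the cross-section at z = 11.64 is a subset of the cross-section at z = 5.52.

entirely on top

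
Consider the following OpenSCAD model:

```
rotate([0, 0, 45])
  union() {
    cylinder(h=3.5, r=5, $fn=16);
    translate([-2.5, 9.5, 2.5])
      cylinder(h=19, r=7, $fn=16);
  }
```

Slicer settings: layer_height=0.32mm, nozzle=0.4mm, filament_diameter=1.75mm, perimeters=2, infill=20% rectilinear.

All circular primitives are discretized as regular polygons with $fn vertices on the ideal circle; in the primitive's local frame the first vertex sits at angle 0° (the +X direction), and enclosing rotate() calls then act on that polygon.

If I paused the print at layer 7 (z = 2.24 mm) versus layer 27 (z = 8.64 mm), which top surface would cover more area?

Layer 7 (z = 2.24): the cylinder: section is a regular 16-gon, circumradius r=5 (area = (16/2)·5.000²·sin(360°/16) = 76.54 mm²); the cylinder at (-2.5, 9.5) is not intersected at this z (z outside [2.5, 21.5]); Combining (union): only the r=5 cylinder is present, so the union is just that shape — area = 76.54 mm²; (rotated 45° about Z; rotation is an isometry so areas/perimeters/island counts are preserved). So its area = 76.54 mm². Layer 27 (z = 8.64): the cylinder is absent (z outside [0, 3.5]); the r=7 cylinder at (-2.5, 9.5) contributes a regular 16-gon of circumradius 7 (area = (16/2)·7.000²·sin(360°/16) = 150.01 mm²); Merging all regions: only the r=7 cylinder at (-2.5, 9.5) is present, so the union is just that shape — area = 150.01 mm²; (whole slice rotated 45° about Z — lengths, areas and connectivity unchanged). So its area = 150.01 mm². Layer 27 is larger (150.01 vs 76.54 mm²).

layer 27 (z = 8.64 mm)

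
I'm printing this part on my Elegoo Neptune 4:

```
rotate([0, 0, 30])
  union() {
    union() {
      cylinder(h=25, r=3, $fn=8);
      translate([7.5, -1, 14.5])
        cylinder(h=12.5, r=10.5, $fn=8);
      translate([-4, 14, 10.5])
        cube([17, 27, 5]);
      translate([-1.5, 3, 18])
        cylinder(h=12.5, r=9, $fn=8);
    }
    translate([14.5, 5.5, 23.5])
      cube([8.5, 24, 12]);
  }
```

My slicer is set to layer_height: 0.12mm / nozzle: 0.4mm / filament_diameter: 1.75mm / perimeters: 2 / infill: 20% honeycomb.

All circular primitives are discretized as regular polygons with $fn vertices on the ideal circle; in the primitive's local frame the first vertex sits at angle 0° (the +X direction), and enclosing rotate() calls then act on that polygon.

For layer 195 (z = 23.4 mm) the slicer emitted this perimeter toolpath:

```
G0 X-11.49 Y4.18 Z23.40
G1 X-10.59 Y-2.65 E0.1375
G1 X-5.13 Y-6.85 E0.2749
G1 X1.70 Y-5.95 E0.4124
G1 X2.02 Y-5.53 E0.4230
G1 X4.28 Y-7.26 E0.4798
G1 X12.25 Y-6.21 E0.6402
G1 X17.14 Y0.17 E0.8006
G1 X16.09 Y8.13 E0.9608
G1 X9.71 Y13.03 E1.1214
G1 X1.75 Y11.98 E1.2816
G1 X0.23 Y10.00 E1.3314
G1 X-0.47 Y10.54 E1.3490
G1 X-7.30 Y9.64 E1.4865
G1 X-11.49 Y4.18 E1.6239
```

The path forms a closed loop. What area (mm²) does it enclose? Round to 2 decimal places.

Apply the shoelace formula to the sequence of (X, Y) vertices; enclosed area = 446.85 mm².

446.85 mm²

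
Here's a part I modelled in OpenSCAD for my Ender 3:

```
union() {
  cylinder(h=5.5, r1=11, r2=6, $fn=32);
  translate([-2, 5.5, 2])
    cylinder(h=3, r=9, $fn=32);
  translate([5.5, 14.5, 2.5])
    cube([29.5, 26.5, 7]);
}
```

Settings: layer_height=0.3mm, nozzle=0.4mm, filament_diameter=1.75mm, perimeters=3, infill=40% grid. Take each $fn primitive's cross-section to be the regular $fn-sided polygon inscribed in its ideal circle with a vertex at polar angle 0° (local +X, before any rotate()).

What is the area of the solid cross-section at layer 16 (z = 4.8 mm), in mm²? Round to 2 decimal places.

At z = 4.8 mm: the cone contributes a regular 32-gon of circumradius 6.636 (interpolated between r1=11 and r2=6 at t=0.873) (area = (32/2)·6.636²·sin(360°/32) = 137.47 mm²); the r=9 cylinder at (-2, 5.5) contributes a regular 32-gon of circumradius 9 (area = (32/2)·9.000²·sin(360°/32) = 252.84 mm²); the 29.5×26.5 cube at (5.5, 14.5) contributes its full rectangle (area 781.75 mm²); Taking the union: the regions partially overlap — summed areas 1172.06 mm² minus the doubly-counted overlap 98.13 mm² gives 1073.93 mm² — area = 1073.93 mm². Overall, the cross-section has 2 separate islands. Net area = 1073.93 mm².

1073.93 mm²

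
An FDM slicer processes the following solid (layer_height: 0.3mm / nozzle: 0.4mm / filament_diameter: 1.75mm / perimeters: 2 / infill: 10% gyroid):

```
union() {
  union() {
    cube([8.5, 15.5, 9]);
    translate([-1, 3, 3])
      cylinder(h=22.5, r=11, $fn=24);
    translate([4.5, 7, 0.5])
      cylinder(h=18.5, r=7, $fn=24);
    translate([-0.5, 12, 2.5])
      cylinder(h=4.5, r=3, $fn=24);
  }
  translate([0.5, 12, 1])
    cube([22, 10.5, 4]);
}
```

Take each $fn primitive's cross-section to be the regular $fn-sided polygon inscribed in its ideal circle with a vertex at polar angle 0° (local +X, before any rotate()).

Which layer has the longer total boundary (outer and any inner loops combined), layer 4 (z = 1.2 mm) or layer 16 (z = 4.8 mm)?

layer 16 (z = 4.8 mm)

Layer 4 (z = 1.2): the cube is present — its section is the full 8.5×15.5 rectangle (perimeter 48.00 mm); the cylinder at (-1, 3) is not intersected at this z (z outside [3, 25.5]); the r=7 cylinder at (4.5, 7) contributes a regular 24-gon of circumradius 7 (perimeter = 2·24·7.000·sin(180°/24) = 43.86 mm); the cylinder at (-0.5, 12) is absent (z outside [2.5, 7]); Merging all regions: the regions partially overlap (shared area 110.39 mm²), so the edge portions inside another operand are dropped and the merged outline is re-measured after clipping — boundary = 51.51 mm; the 22×10.5 cube at (0.5, 12) contributes its full rectangle (perimeter 65.00 mm); Combining (union): the regions partially overlap (shared area 28.30 mm²), so the edge portions inside another operand are dropped and the merged outline is re-measured after clipping — boundary = 92.19 mm. So its perimeter = 92.19 mm. Layer 16 (z = 4.8): the cube is present — its section is the full 8.5×15.5 rectangle (perimeter 48.00 mm); the cylinder at (-1, 3): section is a regular 24-gon, circumradius r=11 (perimeter = 2·24·11.000·sin(180°/24) = 68.92 mm); the cylinder at (4.5, 7): section is a regular 24-gon, circumradius r=7 (perimeter = 2·24·7.000·sin(180°/24) = 43.86 mm); the r=3 cylinder at (-0.5, 12) gives a regular 24-gon of circumradius 3 (constant along its height) (perimeter = 2·24·3.000·sin(180°/24) = 18.80 mm); Merging all regions: the regions partially overlap (shared area 264.31 mm²), so the edge portions inside another operand are dropped and the merged outline is re-measured after clipping — boundary = 76.01 mm; the cube at (0.5, 12) (footprint 22×10.5) is included at this height (perimeter 65.00 mm); Combining (union): the regions partially overlap (shared area 28.30 mm²), so the edge portions inside another operand are dropped and the merged outline is re-measured after clipping — boundary = 116.69 mm. So its perimeter = 116.69 mm. Layer 16 is larger (116.69 vs 92.19 mm).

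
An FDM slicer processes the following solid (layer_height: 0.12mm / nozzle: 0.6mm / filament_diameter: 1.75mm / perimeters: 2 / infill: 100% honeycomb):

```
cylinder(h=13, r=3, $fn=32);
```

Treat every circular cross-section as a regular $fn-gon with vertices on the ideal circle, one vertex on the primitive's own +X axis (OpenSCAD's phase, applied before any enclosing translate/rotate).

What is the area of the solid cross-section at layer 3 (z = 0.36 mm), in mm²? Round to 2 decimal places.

At z = 0.36 mm: the r=3 cylinder gives a regular 32-gon of circumradius 3 (constant along its height) (area = (32/2)·3.000²·sin(360°/32) = 28.09 mm²). Overall, the cross-section is a single solid region. Net area = 28.09 mm².

28.09 mm²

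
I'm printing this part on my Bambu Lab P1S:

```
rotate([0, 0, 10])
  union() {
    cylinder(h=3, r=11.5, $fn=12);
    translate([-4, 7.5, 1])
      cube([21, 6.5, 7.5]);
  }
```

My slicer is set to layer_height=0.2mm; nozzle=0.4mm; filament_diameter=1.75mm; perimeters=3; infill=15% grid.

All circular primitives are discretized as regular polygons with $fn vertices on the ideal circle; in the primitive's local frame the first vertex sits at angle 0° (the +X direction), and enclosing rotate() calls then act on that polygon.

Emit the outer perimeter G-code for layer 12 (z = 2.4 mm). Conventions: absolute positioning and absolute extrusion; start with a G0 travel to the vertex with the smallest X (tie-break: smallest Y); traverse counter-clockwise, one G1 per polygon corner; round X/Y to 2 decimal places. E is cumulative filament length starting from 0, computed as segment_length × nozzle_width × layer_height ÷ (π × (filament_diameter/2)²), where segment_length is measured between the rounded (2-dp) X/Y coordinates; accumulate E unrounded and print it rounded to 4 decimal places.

G0 X-11.33 Y-2.00 Z2.40
G1 X-8.81 Y-7.39 E0.1979
G1 X-3.93 Y-10.81 E0.3961
G1 X2.00 Y-11.33 E0.5941
G1 X7.39 Y-8.81 E0.7920
G1 X10.81 Y-3.93 E0.9902
G1 X11.33 Y2.00 E1.1882
G1 X8.81 Y7.39 E1.3861
G1 X6.78 Y8.81 E1.4685
G1 X15.44 Y10.34 E1.7610
G1 X14.31 Y16.74 E1.9771
G1 X-6.37 Y13.09 E2.6756
G1 X-5.75 Y9.58 E2.7941
G1 X-7.39 Y8.81 E2.8544
G1 X-10.81 Y3.93 E3.0526
G1 X-11.33 Y-2.00 E3.2506

At z = 2.4 mm: the cylinder: section is a regular 12-gon, circumradius r=11.5; the cube at (-4, 7.5) (footprint 21×6.5) is included at this height; Combining (union): the regions partially overlap (shared area 35.45 mm²), so overlapping operands fuse into one piece — 1 connected region; (rotated 10° about Z; rotation is an isometry so areas/perimeters/island counts are preserved). The outline is a single polygon with 15 vertices. Extrusion per mm of travel: 0.4 × 0.2 / (π × 0.875²) = 0.033260. Accumulating E over each segment gives final E = 3.2506.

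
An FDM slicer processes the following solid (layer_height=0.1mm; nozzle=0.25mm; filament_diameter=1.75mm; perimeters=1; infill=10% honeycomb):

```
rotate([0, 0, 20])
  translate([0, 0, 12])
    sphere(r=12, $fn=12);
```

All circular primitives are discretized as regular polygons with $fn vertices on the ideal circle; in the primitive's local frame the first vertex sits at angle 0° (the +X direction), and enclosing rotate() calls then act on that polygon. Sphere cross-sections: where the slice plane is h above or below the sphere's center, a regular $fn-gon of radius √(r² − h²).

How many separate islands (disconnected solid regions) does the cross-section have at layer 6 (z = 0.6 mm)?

At z = 0.6 mm: the r=12 sphere slices to a regular 12-gon of circumradius 3.747 (√(r²−h²) with h=11.4 from center); (whole slice rotated 20° about Z — lengths, areas and connectivity unchanged). Overall, the cross-section is a single solid region. Island count = 1.

1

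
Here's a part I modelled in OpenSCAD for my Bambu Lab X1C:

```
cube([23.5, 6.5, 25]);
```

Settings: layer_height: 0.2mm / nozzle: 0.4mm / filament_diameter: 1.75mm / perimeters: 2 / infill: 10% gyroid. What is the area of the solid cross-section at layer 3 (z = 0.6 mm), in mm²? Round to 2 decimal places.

At z = 0.6 mm: the 23.5×6.5 cube contributes its full rectangle (area 152.75 mm²). Overall, the cross-section is a single solid region. Net area = 152.75 mm².

152.75 mm²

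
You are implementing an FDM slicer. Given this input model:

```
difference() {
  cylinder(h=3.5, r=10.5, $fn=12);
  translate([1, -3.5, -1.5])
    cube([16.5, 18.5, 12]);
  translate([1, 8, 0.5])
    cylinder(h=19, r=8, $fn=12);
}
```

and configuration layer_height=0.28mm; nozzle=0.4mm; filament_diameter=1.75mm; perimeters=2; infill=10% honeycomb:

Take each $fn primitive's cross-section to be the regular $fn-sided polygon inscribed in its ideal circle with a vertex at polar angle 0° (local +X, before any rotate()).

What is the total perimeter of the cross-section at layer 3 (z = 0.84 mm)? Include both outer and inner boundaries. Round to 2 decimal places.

At z = 0.84 mm: the r=10.5 cylinder gives a regular 12-gon of circumradius 10.5 (constant along its height) (perimeter = 2·12·10.500·sin(180°/12) = 65.22 mm); the cube at (1, -3.5) (footprint 16.5×18.5) is included at this height (perimeter 70.00 mm); the cylinder at (1, 8): section is a regular 12-gon, circumradius r=8 (perimeter = 2·12·8.000·sin(180°/12) = 49.69 mm); After the difference (first − rest): starting from the r=10.5 cylinder, the 16.5×18.5 cube at (1, -3.5) partially overlaps it — only the 103.93 mm² overlap (of its 305.25 mm²) is removed, clipping the outline; the r=8 cylinder at (1, 8) partially overlaps it — only the 60.23 mm² overlap (of its 192.00 mm²) is removed, clipping the outline — boundary = 61.53 mm. Overall, the cross-section is a single solid region. Total boundary length (outer) = 61.53 mm.

61.53 mm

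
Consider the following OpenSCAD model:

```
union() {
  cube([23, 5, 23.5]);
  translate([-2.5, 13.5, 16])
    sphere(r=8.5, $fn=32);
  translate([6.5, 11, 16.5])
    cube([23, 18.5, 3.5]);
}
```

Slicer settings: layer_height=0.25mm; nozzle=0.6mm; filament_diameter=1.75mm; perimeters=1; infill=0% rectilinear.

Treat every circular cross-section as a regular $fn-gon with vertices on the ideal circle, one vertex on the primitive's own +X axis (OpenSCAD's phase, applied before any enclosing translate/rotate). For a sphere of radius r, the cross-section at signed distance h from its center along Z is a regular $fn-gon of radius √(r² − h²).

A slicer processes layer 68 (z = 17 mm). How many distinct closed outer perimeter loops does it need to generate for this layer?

At z = 17 mm: the 23×5 cube contributes its full rectangle; the r=8.5 sphere at (-2.5, 13.5) slices to a regular 32-gon of circumradius 8.441 (√(r²−h²) with h=1 from center); the cube at (6.5, 11) is present — its section is the full 23×18.5 rectangle; Merging all regions: the 3 present regions are separate (no shared area or edge), so areas and boundary lengths simply add and each stays a separate island — 3 connected regions. The result has 3 disconnected regions.

3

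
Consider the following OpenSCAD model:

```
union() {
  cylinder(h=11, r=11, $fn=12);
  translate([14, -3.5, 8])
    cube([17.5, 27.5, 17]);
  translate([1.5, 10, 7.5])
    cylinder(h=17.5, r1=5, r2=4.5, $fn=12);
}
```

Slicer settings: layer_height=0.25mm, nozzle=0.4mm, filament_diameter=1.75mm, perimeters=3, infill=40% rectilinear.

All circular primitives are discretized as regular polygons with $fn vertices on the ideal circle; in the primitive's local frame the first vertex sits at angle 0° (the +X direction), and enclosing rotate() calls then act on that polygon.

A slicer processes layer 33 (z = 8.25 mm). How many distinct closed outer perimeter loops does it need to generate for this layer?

At z = 8.25 mm: the r=11 cylinder gives a regular 12-gon of circumradius 11 (constant along its height); the cube at (14, -3.5) (footprint 17.5×27.5) is included at this height; the cone at (1.5, 10) contributes a regular 12-gon of circumradius 4.979 (interpolated between r1=5 and r2=4.5 at t=0.043); Combining (union): the regions partially overlap (shared area 39.76 mm²), so overlapping operands fuse into one piece — 2 connected regions. The result has 2 disconnected regions.

2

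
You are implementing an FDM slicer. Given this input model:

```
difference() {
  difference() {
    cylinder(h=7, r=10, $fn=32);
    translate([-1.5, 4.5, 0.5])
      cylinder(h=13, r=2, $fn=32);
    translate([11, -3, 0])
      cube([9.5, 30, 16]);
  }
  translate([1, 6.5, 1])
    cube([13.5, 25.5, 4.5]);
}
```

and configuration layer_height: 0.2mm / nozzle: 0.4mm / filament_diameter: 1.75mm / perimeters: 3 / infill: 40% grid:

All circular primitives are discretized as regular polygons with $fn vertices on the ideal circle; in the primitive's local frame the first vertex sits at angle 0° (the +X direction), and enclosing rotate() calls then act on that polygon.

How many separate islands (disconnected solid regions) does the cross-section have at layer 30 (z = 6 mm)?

At z = 6 mm: the cylinder: section is a regular 32-gon, circumradius r=10; the cylinder at (-1.5, 4.5): section is a regular 32-gon, circumradius r=2; the cube at (11, -3) (footprint 9.5×30) is included at this height; Subtracting the remaining from the first: starting from the r=10 cylinder, the r=2 cylinder at (-1.5, 4.5) lies wholly inside it (removes its full 12.49 mm² and its 12.55 mm outline becomes a hole wall); the 9.5×30 cube at (11, -3) misses the remaining region (no effect) — 1 connected region with 1 hole; the cube at (1, 6.5) is absent (z outside [1, 5.5]); Subtracting the remaining from the first: none of the subtracted shapes is present at this height, so the result so far is unchanged — 1 connected region with 1 hole. Overall, the cross-section is one region with 1 hole. Island count = 1.

1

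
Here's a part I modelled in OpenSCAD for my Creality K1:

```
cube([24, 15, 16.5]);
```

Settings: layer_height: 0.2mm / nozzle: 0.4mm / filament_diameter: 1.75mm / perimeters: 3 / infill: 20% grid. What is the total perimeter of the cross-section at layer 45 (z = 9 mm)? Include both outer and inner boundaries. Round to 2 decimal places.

At z = 9 mm: the cube is present — its section is the full 24×15 rectangle (perimeter 78.00 mm). Overall, the cross-section is a single solid region. Total boundary length (outer) = 78.00 mm.

78.00 mm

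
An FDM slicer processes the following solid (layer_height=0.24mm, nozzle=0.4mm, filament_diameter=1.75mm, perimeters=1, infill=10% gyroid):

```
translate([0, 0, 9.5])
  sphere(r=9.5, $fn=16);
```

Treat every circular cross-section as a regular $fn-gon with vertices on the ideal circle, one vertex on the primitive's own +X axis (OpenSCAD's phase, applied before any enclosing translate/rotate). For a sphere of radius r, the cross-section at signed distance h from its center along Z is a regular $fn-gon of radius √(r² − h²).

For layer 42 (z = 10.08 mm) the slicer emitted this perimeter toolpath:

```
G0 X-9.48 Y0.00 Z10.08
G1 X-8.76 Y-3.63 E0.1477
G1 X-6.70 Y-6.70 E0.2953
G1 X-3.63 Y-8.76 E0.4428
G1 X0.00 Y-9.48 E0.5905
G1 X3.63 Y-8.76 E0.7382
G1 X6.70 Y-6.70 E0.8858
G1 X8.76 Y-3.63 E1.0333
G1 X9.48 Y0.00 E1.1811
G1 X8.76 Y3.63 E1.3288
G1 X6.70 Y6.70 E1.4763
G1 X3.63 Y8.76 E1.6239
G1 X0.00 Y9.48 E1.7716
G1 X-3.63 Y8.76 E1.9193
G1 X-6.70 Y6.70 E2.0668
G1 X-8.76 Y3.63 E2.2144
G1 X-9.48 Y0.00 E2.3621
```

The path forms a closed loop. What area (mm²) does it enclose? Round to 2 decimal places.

Apply the shoelace formula to the sequence of (X, Y) vertices; enclosed area = 275.13 mm².

275.13 mm²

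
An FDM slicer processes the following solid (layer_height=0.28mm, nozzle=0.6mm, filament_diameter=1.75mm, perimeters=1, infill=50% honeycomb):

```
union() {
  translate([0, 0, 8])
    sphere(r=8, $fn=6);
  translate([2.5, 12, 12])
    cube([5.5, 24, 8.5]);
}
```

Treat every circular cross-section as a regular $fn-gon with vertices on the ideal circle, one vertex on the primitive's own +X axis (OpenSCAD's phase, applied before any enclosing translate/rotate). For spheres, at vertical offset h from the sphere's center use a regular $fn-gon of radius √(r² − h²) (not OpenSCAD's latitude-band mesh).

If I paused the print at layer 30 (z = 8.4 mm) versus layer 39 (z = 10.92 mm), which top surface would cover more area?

Layer 30 (z = 8.4): the r=8 sphere slices to a regular 6-gon of circumradius 7.990 (√(r²−h²) with h=0.4 from center) (area = (6/2)·7.990²·sin(360°/6) = 165.86 mm²); the cube at (2.5, 12) does not reach this height (z outside [12, 20.5]); Combining (union): only the r=8 sphere is present, so the union is just that shape — area = 165.86 mm². So its area = 165.86 mm². Layer 39 (z = 10.92): the sphere: section is a regular 6-gon, circumradius = √(r²−h²) = √(8²−2.92²) = 7.448 (area = (6/2)·7.448²·sin(360°/6) = 144.12 mm²); the cube at (2.5, 12) does not reach this height (z outside [12, 20.5]); Combining (union): only the r=8 sphere is present, so the union is just that shape — area = 144.12 mm². So its area = 144.12 mm². Layer 30 is larger (165.86 vs 144.12 mm²).

layer 30 (z = 8.4 mm)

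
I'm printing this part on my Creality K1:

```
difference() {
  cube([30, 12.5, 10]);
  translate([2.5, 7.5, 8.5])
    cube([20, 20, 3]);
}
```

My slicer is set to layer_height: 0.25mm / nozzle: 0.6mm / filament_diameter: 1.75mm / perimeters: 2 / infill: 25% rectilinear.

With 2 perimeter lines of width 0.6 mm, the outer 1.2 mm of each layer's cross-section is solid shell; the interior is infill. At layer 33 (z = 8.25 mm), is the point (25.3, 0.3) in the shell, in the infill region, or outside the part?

shell

At z = 8.25 mm: the 30×12.5 cube contributes its full rectangle; the cube at (2.5, 7.5) does not reach this height (z outside [8.5, 11.5]); Taking the first minus the rest: none of the subtracted shapes is present at this height, so the 30×12.5 cube is unchanged — 1 connected region. Overall, the cross-section is a single solid region. The nearest boundary edge runs (0.00, 0.00)→(30.00, 0.00); distance from the point to it = 0.30 mm. The point is inside the cross-section, 0.30 mm from the nearest boundary — within the 1.2 mm shell band (2 × 0.6).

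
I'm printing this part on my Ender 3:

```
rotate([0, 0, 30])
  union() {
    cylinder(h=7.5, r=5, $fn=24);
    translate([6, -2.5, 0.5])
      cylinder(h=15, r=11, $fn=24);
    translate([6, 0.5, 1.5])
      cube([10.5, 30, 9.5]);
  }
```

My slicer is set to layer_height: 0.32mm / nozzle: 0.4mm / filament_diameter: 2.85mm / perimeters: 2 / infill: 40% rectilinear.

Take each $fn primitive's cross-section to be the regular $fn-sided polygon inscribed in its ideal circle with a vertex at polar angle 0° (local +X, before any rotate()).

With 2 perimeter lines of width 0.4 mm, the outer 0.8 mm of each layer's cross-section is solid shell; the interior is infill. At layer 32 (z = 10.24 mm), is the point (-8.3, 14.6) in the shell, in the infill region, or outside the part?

outside

At z = 10.24 mm: the cylinder is absent (z outside [0, 7.5]); the r=11 cylinder at (6, -2.5) contributes a regular 24-gon of circumradius 11; the cube at (6, 0.5) (footprint 10.5×30) is included at this height; Merging all regions: the regions partially overlap (shared area 61.54 mm²), so overlapping operands fuse into one piece — 1 connected region; (whole slice rotated 30° about Z — lengths, areas and connectivity unchanged). Overall, the cross-section is a single solid region. Undo the 30° rotation: the query point maps to (0.112, 16.794) in the un-rotated model frame. The nearest boundary edge runs (6.00, 8.50)→(6.00, 30.50); distance from the point to it = 5.89 mm. The point is not inside any of the regions above, so it lies outside the cross-section (5.89 mm from the nearest boundary).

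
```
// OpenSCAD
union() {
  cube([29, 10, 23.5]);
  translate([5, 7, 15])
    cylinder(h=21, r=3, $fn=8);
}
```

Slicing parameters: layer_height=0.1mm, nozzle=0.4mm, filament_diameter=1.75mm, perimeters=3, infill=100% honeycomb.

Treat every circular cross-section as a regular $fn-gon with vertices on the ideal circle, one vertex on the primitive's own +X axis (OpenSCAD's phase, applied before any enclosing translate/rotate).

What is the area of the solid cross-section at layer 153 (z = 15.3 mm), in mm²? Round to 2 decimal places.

At z = 15.3 mm: the cube (footprint 29×10) is included at this height (area 290.00 mm²); the cylinder at (5, 7): section is a regular 8-gon, circumradius r=3 (area = (8/2)·3.000²·sin(360°/8) = 25.46 mm²); Combining (union): the r=3 cylinder at (5, 7) lies entirely inside the 29×10 cube, so the union is just the 29×10 cube — area = 290.00 mm². Overall, the cross-section is a single solid region. Net area = 290.00 mm².

290.00 mm²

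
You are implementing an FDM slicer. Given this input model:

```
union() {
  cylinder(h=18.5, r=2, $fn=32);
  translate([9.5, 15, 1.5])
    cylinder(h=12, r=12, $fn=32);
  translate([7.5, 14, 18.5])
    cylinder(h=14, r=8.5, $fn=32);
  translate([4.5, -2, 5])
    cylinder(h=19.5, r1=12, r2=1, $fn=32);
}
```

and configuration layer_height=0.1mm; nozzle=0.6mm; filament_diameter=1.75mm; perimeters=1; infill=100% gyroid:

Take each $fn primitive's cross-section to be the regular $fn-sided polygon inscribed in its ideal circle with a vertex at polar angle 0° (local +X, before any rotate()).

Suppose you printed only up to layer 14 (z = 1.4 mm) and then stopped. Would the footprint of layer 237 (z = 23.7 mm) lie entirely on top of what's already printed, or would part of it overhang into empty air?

part overhangs

Compare the two slices. At z = 1.4: the cylinder: section is a regular 32-gon, circumradius r=2 (area = (32/2)·2.000²·sin(360°/32) = 12.49 mm²); the cylinder at (9.5, 15) is not intersected at this z (z outside [1.5, 13.5]); the cylinder at (7.5, 14) is not intersected at this z (z outside [18.5, 32.5]); the cone at (4.5, -2) does not reach this height (z outside [5, 24.5]); Taking the union: only the r=2 cylinder is present, so the union is just that shape — area = 12.49 mm². At z = 23.7: the cylinder does not reach this height (z outside [0, 18.5]); the cylinder at (9.5, 15) does not reach this height (z outside [1.5, 13.5]); the cylinder at (7.5, 14): section is a regular 32-gon, circumradius r=8.5 (area = (32/2)·8.500²·sin(360°/32) = 225.52 mm²); the cone at (4.5, -2): at t=0.959 of its height the radius interpolates to r₁+(r₂−r₁)t = 1.451, giving a regular 32-gon of that circumradius (area = (32/2)·1.451²·sin(360°/32) = 6.57 mm²); Taking the union: the 2 present regions are separate (no shared area or edge), so areas and boundary lengths simply add and each stays a separate island — area = 232.10 mm². Checking containment: at z = 23.7 the cross-section extends beyond the z = 1.4 cross-section by about 232.10 mm².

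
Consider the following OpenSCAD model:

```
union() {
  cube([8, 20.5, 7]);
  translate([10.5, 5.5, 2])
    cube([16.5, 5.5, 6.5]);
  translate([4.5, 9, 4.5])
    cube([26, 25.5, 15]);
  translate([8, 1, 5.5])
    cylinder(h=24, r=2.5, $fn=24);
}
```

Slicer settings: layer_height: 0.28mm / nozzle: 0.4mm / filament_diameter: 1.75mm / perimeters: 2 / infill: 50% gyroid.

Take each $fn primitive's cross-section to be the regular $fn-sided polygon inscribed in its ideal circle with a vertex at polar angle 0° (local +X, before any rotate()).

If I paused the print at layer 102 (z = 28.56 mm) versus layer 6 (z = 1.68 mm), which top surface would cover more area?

layer 6 (z = 1.68 mm)

Layer 102 (z = 28.56): the cube is absent (z outside [0, 7]); the cube at (10.5, 5.5) is not intersected at this z (z outside [2, 8.5]); the cube at (4.5, 9) is absent (z outside [4.5, 19.5]); the cylinder at (8, 1): section is a regular 24-gon, circumradius r=2.5 (area = (24/2)·2.500²·sin(360°/24) = 19.41 mm²); Merging all regions: only the r=2.5 cylinder at (8, 1) is present, so the union is just that shape — area = 19.41 mm². So its area = 19.41 mm². Layer 6 (z = 1.68): the 8×20.5 cube contributes its full rectangle (area 164.00 mm²); the cube at (10.5, 5.5) is absent (z outside [2, 8.5]); the cube at (4.5, 9) does not reach this height (z outside [4.5, 19.5]); the cylinder at (8, 1) is not intersected at this z (z outside [5.5, 29.5]); Combining (union): only the 8×20.5 cube is present, so the union is just that shape — area = 164.00 mm². So its area = 164.00 mm². Layer 6 is larger (164.00 vs 19.41 mm²).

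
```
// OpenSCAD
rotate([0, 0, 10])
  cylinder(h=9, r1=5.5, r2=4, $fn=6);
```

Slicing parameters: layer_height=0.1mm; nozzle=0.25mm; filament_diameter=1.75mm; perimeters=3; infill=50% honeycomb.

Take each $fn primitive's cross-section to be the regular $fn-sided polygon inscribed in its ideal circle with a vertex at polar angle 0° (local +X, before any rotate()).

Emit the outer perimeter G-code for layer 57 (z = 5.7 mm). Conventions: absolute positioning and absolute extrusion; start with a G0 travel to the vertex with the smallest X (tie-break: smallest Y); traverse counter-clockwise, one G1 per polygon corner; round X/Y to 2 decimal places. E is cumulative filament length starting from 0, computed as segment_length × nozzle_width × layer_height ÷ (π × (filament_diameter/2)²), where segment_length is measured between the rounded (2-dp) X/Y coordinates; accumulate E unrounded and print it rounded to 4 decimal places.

G0 X-4.48 Y-0.79 Z5.70
G1 X-1.56 Y-4.28 E0.0473
G1 X2.92 Y-3.49 E0.0946
G1 X4.48 Y0.79 E0.1419
G1 X1.56 Y4.28 E0.1892
G1 X-2.92 Y3.49 E0.2365
G1 X-4.48 Y-0.79 E0.2839

At z = 5.7 mm: the cone (r1=5.5→r2=4) has section circumradius 4.550 here — a regular 6-gon; (whole slice rotated 10° about Z — lengths, areas and connectivity unchanged). The outline is a single polygon with 6 vertices. Extrusion per mm of travel: 0.25 × 0.1 / (π × 0.875²) = 0.010394. Accumulating E over each segment gives final E = 0.2839.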